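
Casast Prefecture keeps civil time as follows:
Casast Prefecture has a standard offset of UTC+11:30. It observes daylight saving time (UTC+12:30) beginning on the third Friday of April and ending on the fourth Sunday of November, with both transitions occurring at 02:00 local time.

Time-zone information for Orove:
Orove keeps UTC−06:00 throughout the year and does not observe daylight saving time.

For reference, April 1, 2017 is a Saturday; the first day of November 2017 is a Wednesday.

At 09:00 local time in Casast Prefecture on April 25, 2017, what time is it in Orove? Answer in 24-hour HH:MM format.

1 April 2017 is a Saturday, so the first Friday is April 7 and the third is April 21.
1 November 2017 is a Wednesday, so the first Sunday is November 5 and the fourth is November 26.
April 25, 2017 lies within the daylight-saving period (21 April – 26 November), so Casast Prefecture is on daylight time, UTC+12:30.
09:00 Casast Prefecture − 12h30m = 20:30 UTC (rolling into the previous day, 24 April 2017).
Orove has no daylight saving, so its offset is UTC−06:00 year-round.
20:30 UTC − 6h = 14:30 Orove.

14:30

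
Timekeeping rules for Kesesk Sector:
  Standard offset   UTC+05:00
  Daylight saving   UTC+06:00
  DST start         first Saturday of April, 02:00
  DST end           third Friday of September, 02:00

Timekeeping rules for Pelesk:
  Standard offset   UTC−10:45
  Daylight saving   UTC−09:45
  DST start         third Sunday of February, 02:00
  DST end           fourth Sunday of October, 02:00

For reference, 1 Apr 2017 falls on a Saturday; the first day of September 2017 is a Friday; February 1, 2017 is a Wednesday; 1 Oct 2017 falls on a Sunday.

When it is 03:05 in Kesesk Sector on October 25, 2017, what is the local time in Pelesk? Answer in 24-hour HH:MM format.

1 April 2017 is a Saturday, so the first Saturday is April 1.
1 September 2017 is a Friday, so the first Friday is September 1 and the third is September 15.
Daylight saving runs 1 April – 15 September; October 25, 2017 is outside that window, so Kesesk Sector is on standard time at UTC+05:00.
03:05 Kesesk Sector − 5h = 22:05 UTC (rolling into the previous day, 24 October 2017).
1 February 2017 is a Wednesday, so the first Sunday is February 5 and the third is February 19.
1 October 2017 is a Sunday, so the first Sunday is October 1 and the fourth is October 22.
At the standard offset (UTC−10:45), 22:05 UTC − 10h45m = 11:20 Pelesk standard time.
The standard-time date in Pelesk, October 24, 2017, does not fall between 19 February and 22 October, so daylight saving is not in effect and Pelesk is at UTC−10:45.
22:05 UTC − 10h45m = 11:20 Pelesk.

11:20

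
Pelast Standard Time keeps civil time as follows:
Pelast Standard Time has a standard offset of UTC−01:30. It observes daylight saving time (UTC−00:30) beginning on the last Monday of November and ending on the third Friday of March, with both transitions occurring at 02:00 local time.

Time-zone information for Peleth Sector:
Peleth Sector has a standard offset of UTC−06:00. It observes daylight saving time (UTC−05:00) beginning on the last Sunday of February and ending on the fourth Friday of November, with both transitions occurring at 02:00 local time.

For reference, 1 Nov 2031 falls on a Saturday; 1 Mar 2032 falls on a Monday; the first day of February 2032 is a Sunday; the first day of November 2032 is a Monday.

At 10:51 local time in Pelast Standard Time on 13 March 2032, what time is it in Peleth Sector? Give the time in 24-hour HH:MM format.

1 November 2031 is a Saturday, so Mondays fall on 3, 10, 17, 24; the last is November 24.
1 March 2032 is a Monday, so the first Friday is March 5 and the third is March 19.
Daylight saving runs 24 November 2031 – 19 March 2032; 13 March 2032 is inside that window, so Pelast Standard Time is at UTC−00:30.
10:51 Pelast Standard Time + 0h30m = 11:21 UTC.
1 February 2032 is a Sunday, so Sundays fall on 1, 8, 15, 22, 29; the last is February 29.
1 November 2032 is a Monday, so the first Friday is November 5 and the fourth is November 26.
At the standard offset (UTC−06:00), 11:21 UTC − 6h = 05:21 Peleth Sector standard time.
The standard-time date in Peleth Sector, 13 March 2032, lies within the daylight-saving period (29 February – 26 November), so Peleth Sector is on daylight time, UTC−05:00.
11:21 UTC − 5h = 06:21 Peleth Sector.

06:21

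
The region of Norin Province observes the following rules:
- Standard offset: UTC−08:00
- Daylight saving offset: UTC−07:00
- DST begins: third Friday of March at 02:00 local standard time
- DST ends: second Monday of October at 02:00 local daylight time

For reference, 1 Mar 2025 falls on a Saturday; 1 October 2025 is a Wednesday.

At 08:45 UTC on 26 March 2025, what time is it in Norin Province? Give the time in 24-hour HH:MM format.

1 March 2025 is a Saturday, so the first Friday is March 7 and the third is March 21.
1 October 2025 is a Wednesday, so the first Monday is October 6 and the second is October 13.
At the standard offset (UTC−08:00), 08:45 UTC − 8h = 00:45 Norin Province standard time.
The standard-time date in Norin Province, 26 March 2025, falls between 21 March and 13 October, so daylight saving is in effect and Norin Province is at UTC−07:00.
08:45 UTC − 7h = 01:45 local.

01:45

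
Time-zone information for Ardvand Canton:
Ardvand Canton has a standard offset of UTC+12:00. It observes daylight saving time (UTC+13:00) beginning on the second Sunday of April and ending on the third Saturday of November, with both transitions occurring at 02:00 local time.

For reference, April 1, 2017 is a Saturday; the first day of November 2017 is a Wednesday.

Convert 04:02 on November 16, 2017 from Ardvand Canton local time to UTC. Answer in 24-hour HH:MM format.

15:02

1 April 2017 is a Saturday, so the first Sunday is April 2 and the second is April 9.
1 November 2017 is a Wednesday, so the first Saturday is November 4 and the third is November 18.
November 16, 2017 lies within the daylight-saving period (9 April – 18 November), so Ardvand Canton is on daylight time, UTC+13:00.
04:02 local − 13h = 15:02 UTC (rolling into the previous day, 15 November 2017).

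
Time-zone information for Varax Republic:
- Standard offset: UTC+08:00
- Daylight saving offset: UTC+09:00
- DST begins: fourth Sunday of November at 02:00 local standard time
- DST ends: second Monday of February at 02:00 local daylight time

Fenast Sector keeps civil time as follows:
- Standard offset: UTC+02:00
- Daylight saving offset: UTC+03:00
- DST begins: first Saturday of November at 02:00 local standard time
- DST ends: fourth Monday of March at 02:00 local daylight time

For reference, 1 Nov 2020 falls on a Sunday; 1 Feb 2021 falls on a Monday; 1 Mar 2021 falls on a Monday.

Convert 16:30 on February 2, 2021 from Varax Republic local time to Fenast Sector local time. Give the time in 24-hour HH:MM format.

1 November 2020 is a Sunday, so the first Sunday is November 1 and the fourth is November 22.
1 February 2021 is a Monday, so the first Monday is February 1 and the second is February 8.
February 2, 2021 lies within the daylight-saving period (22 November 2020 – 8 February 2021), so Varax Republic is on daylight time, UTC+09:00.
16:30 Varax Republic − 9h = 07:30 UTC.
1 November 2020 is a Sunday, so the first Saturday is November 7.
1 March 2021 is a Monday, so the first Monday is March 1 and the fourth is March 22.
At the standard offset (UTC+02:00), 07:30 UTC + 2h = 09:30 Fenast Sector standard time.
Daylight saving runs 7 November 2020 – 22 March 2021; the standard-time date in Fenast Sector, February 2, 2021, is inside that window, so Fenast Sector is at UTC+03:00.
07:30 UTC + 3h = 10:30 Fenast Sector.

10:30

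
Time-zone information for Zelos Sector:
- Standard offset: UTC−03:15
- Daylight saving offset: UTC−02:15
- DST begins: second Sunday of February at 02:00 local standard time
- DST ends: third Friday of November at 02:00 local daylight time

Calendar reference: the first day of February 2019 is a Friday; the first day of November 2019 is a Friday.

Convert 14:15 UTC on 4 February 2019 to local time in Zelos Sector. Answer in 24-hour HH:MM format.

1 February 2019 is a Friday, so the first Sunday is February 3 and the second is February 10.
1 November 2019 is a Friday, so the first Friday is November 1 and the third is November 15.
At the standard offset (UTC−03:15), 14:15 UTC − 3h15m = 11:00 Zelos Sector standard time.
Daylight saving runs 10 February – 15 November; the standard-time date in Zelos Sector, 4 February 2019, is outside that window, so Zelos Sector is on standard time at UTC−03:15.
14:15 UTC − 3h15m = 11:00 local.

11:00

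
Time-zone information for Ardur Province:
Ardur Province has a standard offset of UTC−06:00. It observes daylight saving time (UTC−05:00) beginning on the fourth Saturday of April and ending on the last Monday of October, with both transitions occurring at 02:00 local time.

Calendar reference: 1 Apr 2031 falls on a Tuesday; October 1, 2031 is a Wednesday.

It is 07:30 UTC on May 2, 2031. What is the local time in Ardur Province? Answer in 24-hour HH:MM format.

02:30

1 April 2031 is a Tuesday, so the first Saturday is April 5 and the fourth is April 26.
1 October 2031 is a Wednesday, so Mondays fall on 6, 13, 20, 27; the last is October 27.
At the standard offset (UTC−06:00), 07:30 UTC − 6h = 01:30 Ardur Province standard time.
Daylight saving runs 26 April – 27 October; the standard-time date in Ardur Province, May 2, 2031, is inside that window, so Ardur Province is at UTC−05:00.
07:30 UTC − 5h = 02:30 local.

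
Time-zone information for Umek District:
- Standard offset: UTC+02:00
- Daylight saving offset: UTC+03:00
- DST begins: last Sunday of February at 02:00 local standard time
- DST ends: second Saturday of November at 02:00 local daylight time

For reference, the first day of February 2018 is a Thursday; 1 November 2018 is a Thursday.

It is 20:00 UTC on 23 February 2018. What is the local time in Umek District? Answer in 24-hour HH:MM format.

1 February 2018 is a Thursday, so Sundays fall on 4, 11, 18, 25; the last is February 25.
1 November 2018 is a Thursday, so the first Saturday is November 3 and the second is November 10.
At the standard offset (UTC+02:00), 20:00 UTC + 2h = 22:00 Umek District standard time.
The standard-time date in Umek District, 23 February 2018, does not fall between 25 February and 10 November, so daylight saving is not in effect and Umek District is at UTC+02:00.
20:00 UTC + 2h = 22:00 local.

22:00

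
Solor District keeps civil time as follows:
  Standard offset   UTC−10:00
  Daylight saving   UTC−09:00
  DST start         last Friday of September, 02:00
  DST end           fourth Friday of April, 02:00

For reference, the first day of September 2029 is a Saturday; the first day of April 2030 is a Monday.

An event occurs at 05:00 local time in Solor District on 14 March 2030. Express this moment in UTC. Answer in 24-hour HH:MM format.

14:00

1 September 2029 is a Saturday, so Fridays fall on 7, 14, 21, 28; the last is September 28.
1 April 2030 is a Monday, so the first Friday is April 5 and the fourth is April 26.
14 March 2030 falls between 28 September 2029 and 26 April 2030, so daylight saving is in effect and Solor District is at UTC−09:00.
05:00 local + 9h = 14:00 UTC.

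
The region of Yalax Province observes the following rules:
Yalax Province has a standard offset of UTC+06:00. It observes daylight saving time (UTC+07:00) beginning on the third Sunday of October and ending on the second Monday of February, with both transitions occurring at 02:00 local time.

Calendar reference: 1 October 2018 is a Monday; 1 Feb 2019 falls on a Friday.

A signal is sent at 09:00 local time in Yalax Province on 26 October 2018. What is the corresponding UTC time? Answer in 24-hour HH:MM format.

02:00

1 October 2018 is a Monday, so the first Sunday is October 7 and the third is October 21.
1 February 2019 is a Friday, so the first Monday is February 4 and the second is February 11.
Daylight saving runs 21 October 2018 – 11 February 2019; 26 October 2018 is inside that window, so Yalax Province is at UTC+07:00.
09:00 local − 7h = 02:00 UTC.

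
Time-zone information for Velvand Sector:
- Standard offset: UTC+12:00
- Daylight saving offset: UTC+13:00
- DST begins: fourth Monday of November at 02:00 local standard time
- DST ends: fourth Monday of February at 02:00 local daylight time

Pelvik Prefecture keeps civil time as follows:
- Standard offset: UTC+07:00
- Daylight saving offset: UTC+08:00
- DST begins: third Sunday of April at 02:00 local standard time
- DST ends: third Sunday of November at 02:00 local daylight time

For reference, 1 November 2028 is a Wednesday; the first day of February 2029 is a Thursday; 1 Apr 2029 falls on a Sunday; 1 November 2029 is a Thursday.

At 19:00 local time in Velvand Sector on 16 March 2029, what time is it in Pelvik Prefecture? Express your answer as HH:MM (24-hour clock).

1 November 2028 is a Wednesday, so the first Monday is November 6 and the fourth is November 27.
1 February 2029 is a Thursday, so the first Monday is February 5 and the fourth is February 26.
16 March 2029 does not fall between 27 November 2028 and 26 February 2029, so daylight saving is not in effect and Velvand Sector is at UTC+12:00.
19:00 Velvand Sector − 12h = 07:00 UTC.
1 April 2029 is a Sunday, so the first Sunday is April 1 and the third is April 15.
1 November 2029 is a Thursday, so the first Sunday is November 4 and the third is November 18.
At the standard offset (UTC+07:00), 07:00 UTC + 7h = 14:00 Pelvik Prefecture standard time.
The standard-time date in Pelvik Prefecture, 16 March 2029, does not fall between 15 April and 18 November, so daylight saving is not in effect and Pelvik Prefecture is at UTC+07:00.
07:00 UTC + 7h = 14:00 Pelvik Prefecture.

14:00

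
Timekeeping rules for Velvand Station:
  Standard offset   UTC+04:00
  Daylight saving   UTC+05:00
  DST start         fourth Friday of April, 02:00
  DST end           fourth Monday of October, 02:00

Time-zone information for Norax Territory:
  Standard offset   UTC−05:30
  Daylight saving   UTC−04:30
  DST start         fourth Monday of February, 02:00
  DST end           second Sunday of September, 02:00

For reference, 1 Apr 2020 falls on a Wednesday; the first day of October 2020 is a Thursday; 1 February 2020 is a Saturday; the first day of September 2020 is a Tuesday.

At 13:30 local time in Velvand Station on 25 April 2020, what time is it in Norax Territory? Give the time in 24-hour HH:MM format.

1 April 2020 is a Wednesday, so the first Friday is April 3 and the fourth is April 24.
1 October 2020 is a Thursday, so the first Monday is October 5 and the fourth is October 26.
Daylight saving runs 24 April – 26 October; 25 April 2020 is inside that window, so Velvand Station is at UTC+05:00.
13:30 Velvand Station − 5h = 08:30 UTC.
1 February 2020 is a Saturday, so the first Monday is February 3 and the fourth is February 24.
1 September 2020 is a Tuesday, so the first Sunday is September 6 and the second is September 13.
At the standard offset (UTC−05:30), 08:30 UTC − 5h30m = 03:00 Norax Territory standard time.
The standard-time date in Norax Territory, 25 April 2020, falls between 24 February and 13 September, so daylight saving is in effect and Norax Territory is at UTC−04:30.
08:30 UTC − 4h30m = 04:00 Norax Territory.

04:00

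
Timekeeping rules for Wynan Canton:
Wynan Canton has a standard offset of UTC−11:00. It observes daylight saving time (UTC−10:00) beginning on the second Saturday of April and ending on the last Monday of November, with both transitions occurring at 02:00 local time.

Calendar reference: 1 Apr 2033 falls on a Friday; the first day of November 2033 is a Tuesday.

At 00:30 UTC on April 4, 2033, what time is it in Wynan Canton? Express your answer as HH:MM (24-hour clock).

13:30

1 April 2033 is a Friday, so the first Saturday is April 2 and the second is April 9.
1 November 2033 is a Tuesday, so Mondays fall on 7, 14, 21, 28; the last is November 28.
At the standard offset (UTC−11:00), 00:30 UTC − 11h = 13:30 Wynan Canton standard time (rolling into the previous day, 3 April 2033).
The standard-time date in Wynan Canton, April 3, 2033, is outside the daylight-saving period (9 April – 28 November), so Wynan Canton is on standard time, UTC−11:00.
00:30 UTC − 11h = 13:30 local (rolling into the previous day, 3 April 2033).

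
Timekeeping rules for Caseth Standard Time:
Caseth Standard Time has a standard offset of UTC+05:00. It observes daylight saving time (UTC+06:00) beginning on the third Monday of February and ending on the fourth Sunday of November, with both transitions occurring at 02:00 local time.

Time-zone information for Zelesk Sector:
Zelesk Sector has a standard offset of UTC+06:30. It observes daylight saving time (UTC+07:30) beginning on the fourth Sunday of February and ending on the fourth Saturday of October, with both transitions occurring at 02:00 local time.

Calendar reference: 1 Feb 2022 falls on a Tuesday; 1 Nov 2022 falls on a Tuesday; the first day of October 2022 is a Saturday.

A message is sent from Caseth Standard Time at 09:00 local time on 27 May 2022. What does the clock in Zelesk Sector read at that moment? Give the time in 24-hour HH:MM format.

1 February 2022 is a Tuesday, so the first Monday is February 7 and the third is February 21.
1 November 2022 is a Tuesday, so the first Sunday is November 6 and the fourth is November 27.
27 May 2022 lies within the daylight-saving period (21 February – 27 November), so Caseth Standard Time is on daylight time, UTC+06:00.
09:00 Caseth Standard Time − 6h = 03:00 UTC.
1 February 2022 is a Tuesday, so the first Sunday is February 6 and the fourth is February 27.
1 October 2022 is a Saturday, so the first Saturday is October 1 and the fourth is October 22.
At the standard offset (UTC+06:30), 03:00 UTC + 6h30m = 09:30 Zelesk Sector standard time.
The standard-time date in Zelesk Sector, 27 May 2022, falls between 27 February and 22 October, so daylight saving is in effect and Zelesk Sector is at UTC+07:30.
03:00 UTC + 7h30m = 10:30 Zelesk Sector.

10:30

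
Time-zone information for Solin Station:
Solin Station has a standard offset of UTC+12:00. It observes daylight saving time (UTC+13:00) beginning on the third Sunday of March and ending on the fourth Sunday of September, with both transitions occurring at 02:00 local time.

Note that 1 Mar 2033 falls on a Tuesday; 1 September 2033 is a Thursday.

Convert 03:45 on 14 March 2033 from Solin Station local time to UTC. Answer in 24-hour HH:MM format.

15:45

1 March 2033 is a Tuesday, so the first Sunday is March 6 and the third is March 20.
1 September 2033 is a Thursday, so the first Sunday is September 4 and the fourth is September 25.
14 March 2033 does not fall between 20 March and 25 September, so daylight saving is not in effect and Solin Station is at UTC+12:00.
03:45 local − 12h = 15:45 UTC (rolling into the previous day, 13 March 2033).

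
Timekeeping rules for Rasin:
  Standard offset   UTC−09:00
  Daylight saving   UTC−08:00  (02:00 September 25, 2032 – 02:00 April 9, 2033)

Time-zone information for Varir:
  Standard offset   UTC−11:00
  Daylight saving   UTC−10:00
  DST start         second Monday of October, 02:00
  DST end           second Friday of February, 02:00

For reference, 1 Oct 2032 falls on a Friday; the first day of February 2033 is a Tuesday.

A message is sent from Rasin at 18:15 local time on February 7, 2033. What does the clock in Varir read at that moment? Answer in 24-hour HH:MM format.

16:15

Daylight saving runs 25 September 2032 – 9 April 2033; February 7, 2033 is inside that window, so Rasin is at UTC−08:00.
18:15 Rasin + 8h = 02:15 UTC (rolling into the next day, 8 February 2033).
1 October 2032 is a Friday, so the first Monday is October 4 and the second is October 11.
1 February 2033 is a Tuesday, so the first Friday is February 4 and the second is February 11.
At the standard offset (UTC−11:00), 02:15 UTC − 11h = 15:15 Varir standard time (rolling into the previous day, 7 February 2033).
The standard-time date in Varir, February 7, 2033, falls between 11 October 2032 and 11 February 2033, so daylight saving is in effect and Varir is at UTC−10:00.
02:15 UTC − 10h = 16:15 Varir (rolling into the previous day, 7 February 2033).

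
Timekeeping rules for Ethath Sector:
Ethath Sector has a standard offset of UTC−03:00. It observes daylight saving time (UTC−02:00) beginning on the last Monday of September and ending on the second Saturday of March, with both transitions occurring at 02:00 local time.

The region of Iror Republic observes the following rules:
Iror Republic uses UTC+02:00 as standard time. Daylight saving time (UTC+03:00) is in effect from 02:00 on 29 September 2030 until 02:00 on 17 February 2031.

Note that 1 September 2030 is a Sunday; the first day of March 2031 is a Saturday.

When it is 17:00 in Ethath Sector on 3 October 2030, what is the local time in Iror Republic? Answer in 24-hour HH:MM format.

22:00

1 September 2030 is a Sunday, so Mondays fall on 2, 9, 16, 23, 30; the last is September 30.
1 March 2031 is a Saturday, so the first Saturday is March 1 and the second is March 8.
3 October 2030 falls between 30 September 2030 and 8 March 2031, so daylight saving is in effect and Ethath Sector is at UTC−02:00.
17:00 Ethath Sector + 2h = 19:00 UTC.
At the standard offset (UTC+02:00), 19:00 UTC + 2h = 21:00 Iror Republic standard time.
Daylight saving runs 29 September 2030 – 17 February 2031; the standard-time date in Iror Republic, 3 October 2030, is inside that window, so Iror Republic is at UTC+03:00.
19:00 UTC + 3h = 22:00 Iror Republic.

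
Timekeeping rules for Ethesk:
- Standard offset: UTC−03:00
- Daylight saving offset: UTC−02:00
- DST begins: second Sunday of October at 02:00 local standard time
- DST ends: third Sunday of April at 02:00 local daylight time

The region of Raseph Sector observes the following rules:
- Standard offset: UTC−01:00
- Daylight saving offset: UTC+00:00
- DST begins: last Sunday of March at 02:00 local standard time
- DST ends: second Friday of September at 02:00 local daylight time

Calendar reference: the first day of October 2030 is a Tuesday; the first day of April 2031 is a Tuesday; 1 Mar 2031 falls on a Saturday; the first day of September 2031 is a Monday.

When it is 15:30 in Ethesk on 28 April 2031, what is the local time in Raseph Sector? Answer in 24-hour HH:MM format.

18:30

1 October 2030 is a Tuesday, so the first Sunday is October 6 and the second is October 13.
1 April 2031 is a Tuesday, so the first Sunday is April 6 and the third is April 20.
Daylight saving runs 13 October 2030 – 20 April 2031; 28 April 2031 is outside that window, so Ethesk is on standard time at UTC−03:00.
15:30 Ethesk + 3h = 18:30 UTC.
1 March 2031 is a Saturday, so Sundays fall on 2, 9, 16, 23, 30; the last is March 30.
1 September 2031 is a Monday, so the first Friday is September 5 and the second is September 12.
At the standard offset (UTC−01:00), 18:30 UTC − 1h = 17:30 Raseph Sector standard time.
The standard-time date in Raseph Sector, 28 April 2031, lies within the daylight-saving period (30 March – 12 September), so Raseph Sector is on daylight time, UTC+00:00.
18:30 UTC + 0h = 18:30 Raseph Sector.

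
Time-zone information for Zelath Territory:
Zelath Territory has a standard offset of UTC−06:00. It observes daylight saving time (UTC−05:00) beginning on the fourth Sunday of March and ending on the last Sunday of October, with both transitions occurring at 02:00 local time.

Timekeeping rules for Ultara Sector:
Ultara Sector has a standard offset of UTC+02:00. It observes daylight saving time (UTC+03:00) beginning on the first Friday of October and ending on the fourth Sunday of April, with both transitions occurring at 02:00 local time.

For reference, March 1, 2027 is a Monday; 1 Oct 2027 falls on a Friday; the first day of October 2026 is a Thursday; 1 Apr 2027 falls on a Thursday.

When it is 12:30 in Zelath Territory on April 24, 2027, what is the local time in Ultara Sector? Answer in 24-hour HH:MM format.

20:30

1 March 2027 is a Monday, so the first Sunday is March 7 and the fourth is March 28.
1 October 2027 is a Friday, so Sundays fall on 3, 10, 17, 24, 31; the last is October 31.
April 24, 2027 falls between 28 March and 31 October, so daylight saving is in effect and Zelath Territory is at UTC−05:00.
12:30 Zelath Territory + 5h = 17:30 UTC.
1 October 2026 is a Thursday, so the first Friday is October 2.
1 April 2027 is a Thursday, so the first Sunday is April 4 and the fourth is April 25.
At the standard offset (UTC+02:00), 17:30 UTC + 2h = 19:30 Ultara Sector standard time.
Daylight saving runs 2 October 2026 – 25 April 2027; the standard-time date in Ultara Sector, April 24, 2027, is inside that window, so Ultara Sector is at UTC+03:00.
17:30 UTC + 3h = 20:30 Ultara Sector.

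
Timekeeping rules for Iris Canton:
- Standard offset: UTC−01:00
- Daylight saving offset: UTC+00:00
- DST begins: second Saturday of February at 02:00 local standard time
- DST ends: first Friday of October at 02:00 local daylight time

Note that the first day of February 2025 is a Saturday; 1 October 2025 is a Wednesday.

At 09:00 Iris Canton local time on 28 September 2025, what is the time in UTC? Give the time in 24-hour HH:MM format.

09:00

1 February 2025 is a Saturday, so the first Saturday is February 1 and the second is February 8.
1 October 2025 is a Wednesday, so the first Friday is October 3.
28 September 2025 falls between 8 February and 3 October, so daylight saving is in effect and Iris Canton is at UTC+00:00.
09:00 local − 0h = 09:00 UTC.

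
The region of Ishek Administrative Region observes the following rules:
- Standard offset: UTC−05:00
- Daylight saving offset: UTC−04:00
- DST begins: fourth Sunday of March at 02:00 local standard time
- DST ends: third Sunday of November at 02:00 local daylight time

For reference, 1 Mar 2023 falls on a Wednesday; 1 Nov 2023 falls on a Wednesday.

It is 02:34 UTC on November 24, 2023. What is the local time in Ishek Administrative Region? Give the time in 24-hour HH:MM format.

1 March 2023 is a Wednesday, so the first Sunday is March 5 and the fourth is March 26.
1 November 2023 is a Wednesday, so the first Sunday is November 5 and the third is November 19.
At the standard offset (UTC−05:00), 02:34 UTC − 5h = 21:34 Ishek Administrative Region standard time (rolling into the previous day, 23 November 2023).
Daylight saving runs 26 March – 19 November; the standard-time date in Ishek Administrative Region, November 23, 2023, is outside that window, so Ishek Administrative Region is on standard time at UTC−05:00.
02:34 UTC − 5h = 21:34 local (rolling into the previous day, 23 November 2023).

21:34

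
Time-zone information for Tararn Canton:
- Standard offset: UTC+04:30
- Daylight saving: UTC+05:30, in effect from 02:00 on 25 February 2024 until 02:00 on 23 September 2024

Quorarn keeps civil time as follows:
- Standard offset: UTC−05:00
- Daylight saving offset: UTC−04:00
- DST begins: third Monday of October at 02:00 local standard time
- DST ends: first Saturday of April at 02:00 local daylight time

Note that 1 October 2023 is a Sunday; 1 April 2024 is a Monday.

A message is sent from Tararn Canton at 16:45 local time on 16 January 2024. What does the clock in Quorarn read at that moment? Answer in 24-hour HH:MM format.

08:15

Daylight saving runs 25 February – 23 September; 16 January 2024 is outside that window, so Tararn Canton is on standard time at UTC+04:30.
16:45 Tararn Canton − 4h30m = 12:15 UTC.
1 October 2023 is a Sunday, so the first Monday is October 2 and the third is October 16.
1 April 2024 is a Monday, so the first Saturday is April 6.
At the standard offset (UTC−05:00), 12:15 UTC − 5h = 07:15 Quorarn standard time.
Daylight saving runs 16 October 2023 – 6 April 2024; the standard-time date in Quorarn, 16 January 2024, is inside that window, so Quorarn is at UTC−04:00.
12:15 UTC − 4h = 08:15 Quorarn.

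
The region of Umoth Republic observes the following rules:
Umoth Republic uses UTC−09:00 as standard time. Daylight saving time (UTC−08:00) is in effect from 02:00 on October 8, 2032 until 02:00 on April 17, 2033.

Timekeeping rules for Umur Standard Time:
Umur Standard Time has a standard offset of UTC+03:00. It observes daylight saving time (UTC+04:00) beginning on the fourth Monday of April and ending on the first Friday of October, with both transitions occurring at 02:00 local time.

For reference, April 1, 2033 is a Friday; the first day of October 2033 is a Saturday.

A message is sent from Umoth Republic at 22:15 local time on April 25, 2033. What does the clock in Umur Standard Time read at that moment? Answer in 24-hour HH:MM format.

April 25, 2033 does not fall between 8 October 2032 and 17 April 2033, so daylight saving is not in effect and Umoth Republic is at UTC−09:00.
22:15 Umoth Republic + 9h = 07:15 UTC (rolling into the next day, 26 April 2033).
1 April 2033 is a Friday, so the first Monday is April 4 and the fourth is April 25.
1 October 2033 is a Saturday, so the first Friday is October 7.
At the standard offset (UTC+03:00), 07:15 UTC + 3h = 10:15 Umur Standard Time standard time.
The standard-time date in Umur Standard Time, April 26, 2033, falls between 25 April and 7 October, so daylight saving is in effect and Umur Standard Time is at UTC+04:00.
07:15 UTC + 4h = 11:15 Umur Standard Time.

11:15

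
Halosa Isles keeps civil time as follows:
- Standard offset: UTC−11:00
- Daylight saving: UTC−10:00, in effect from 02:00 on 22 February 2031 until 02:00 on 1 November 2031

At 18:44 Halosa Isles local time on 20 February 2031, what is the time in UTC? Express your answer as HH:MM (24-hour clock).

20 February 2031 does not fall between 22 February and 1 November, so daylight saving is not in effect and Halosa Isles is at UTC−11:00.
18:44 local + 11h = 05:44 UTC (rolling into the next day, 21 February 2031).

05:44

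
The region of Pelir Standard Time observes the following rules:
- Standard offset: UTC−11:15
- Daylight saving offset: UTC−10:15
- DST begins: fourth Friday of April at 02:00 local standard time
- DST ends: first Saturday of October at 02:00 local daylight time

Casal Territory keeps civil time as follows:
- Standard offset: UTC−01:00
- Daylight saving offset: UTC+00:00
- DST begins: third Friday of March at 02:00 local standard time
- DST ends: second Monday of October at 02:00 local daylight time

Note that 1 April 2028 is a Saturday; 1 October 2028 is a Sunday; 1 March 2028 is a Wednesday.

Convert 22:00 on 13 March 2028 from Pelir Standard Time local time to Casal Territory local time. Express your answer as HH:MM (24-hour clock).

1 April 2028 is a Saturday, so the first Friday is April 7 and the fourth is April 28.
1 October 2028 is a Sunday, so the first Saturday is October 7.
Daylight saving runs 28 April – 7 October; 13 March 2028 is outside that window, so Pelir Standard Time is on standard time at UTC−11:15.
22:00 Pelir Standard Time + 11h15m = 09:15 UTC (rolling into the next day, 14 March 2028).
1 March 2028 is a Wednesday, so the first Friday is March 3 and the third is March 17.
1 October 2028 is a Sunday, so the first Monday is October 2 and the second is October 9.
At the standard offset (UTC−01:00), 09:15 UTC − 1h = 08:15 Casal Territory standard time.
The standard-time date in Casal Territory, 14 March 2028, is outside the daylight-saving period (17 March – 9 October), so Casal Territory is on standard time, UTC−01:00.
09:15 UTC − 1h = 08:15 Casal Territory.

08:15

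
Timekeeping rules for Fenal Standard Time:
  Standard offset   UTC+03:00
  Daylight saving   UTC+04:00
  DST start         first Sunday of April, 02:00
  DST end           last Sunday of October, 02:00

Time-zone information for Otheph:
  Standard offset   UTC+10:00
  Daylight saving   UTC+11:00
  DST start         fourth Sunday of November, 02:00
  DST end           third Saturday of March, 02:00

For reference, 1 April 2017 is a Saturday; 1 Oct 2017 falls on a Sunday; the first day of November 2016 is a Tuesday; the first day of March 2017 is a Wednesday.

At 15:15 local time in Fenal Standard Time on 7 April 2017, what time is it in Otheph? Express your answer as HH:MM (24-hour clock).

21:15

1 April 2017 is a Saturday, so the first Sunday is April 2.
1 October 2017 is a Sunday, so Sundays fall on 1, 8, 15, 22, 29; the last is October 29.
7 April 2017 lies within the daylight-saving period (2 April – 29 October), so Fenal Standard Time is on daylight time, UTC+04:00.
15:15 Fenal Standard Time − 4h = 11:15 UTC.
1 November 2016 is a Tuesday, so the first Sunday is November 6 and the fourth is November 27.
1 March 2017 is a Wednesday, so the first Saturday is March 4 and the third is March 18.
At the standard offset (UTC+10:00), 11:15 UTC + 10h = 21:15 Otheph standard time.
The standard-time date in Otheph, 7 April 2017, does not fall between 27 November 2016 and 18 March 2017, so daylight saving is not in effect and Otheph is at UTC+10:00.
11:15 UTC + 10h = 21:15 Otheph.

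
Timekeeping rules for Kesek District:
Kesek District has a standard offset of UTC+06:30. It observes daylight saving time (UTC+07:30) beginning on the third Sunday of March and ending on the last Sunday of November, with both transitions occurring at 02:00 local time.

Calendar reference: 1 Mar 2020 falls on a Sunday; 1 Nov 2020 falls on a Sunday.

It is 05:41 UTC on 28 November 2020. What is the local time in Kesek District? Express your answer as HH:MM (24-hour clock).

1 March 2020 is a Sunday, so the first Sunday is March 1 and the third is March 15.
1 November 2020 is a Sunday, so Sundays fall on 1, 8, 15, 22, 29; the last is November 29.
At the standard offset (UTC+06:30), 05:41 UTC + 6h30m = 12:11 Kesek District standard time.
The standard-time date in Kesek District, 28 November 2020, falls between 15 March and 29 November, so daylight saving is in effect and Kesek District is at UTC+07:30.
05:41 UTC + 7h30m = 13:11 local.

13:11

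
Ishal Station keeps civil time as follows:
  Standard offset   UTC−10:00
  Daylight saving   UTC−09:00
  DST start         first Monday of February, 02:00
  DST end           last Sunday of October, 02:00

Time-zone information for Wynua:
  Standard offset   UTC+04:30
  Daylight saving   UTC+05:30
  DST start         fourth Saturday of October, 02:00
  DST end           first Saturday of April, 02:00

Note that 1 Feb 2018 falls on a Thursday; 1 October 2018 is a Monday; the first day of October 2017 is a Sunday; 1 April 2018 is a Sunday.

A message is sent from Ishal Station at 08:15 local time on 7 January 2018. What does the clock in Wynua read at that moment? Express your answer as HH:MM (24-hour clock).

23:45

1 February 2018 is a Thursday, so the first Monday is February 5.
1 October 2018 is a Monday, so Sundays fall on 7, 14, 21, 28; the last is October 28.
7 January 2018 is outside the daylight-saving period (5 February – 28 October), so Ishal Station is on standard time, UTC−10:00.
08:15 Ishal Station + 10h = 18:15 UTC.
1 October 2017 is a Sunday, so the first Saturday is October 7 and the fourth is October 28.
1 April 2018 is a Sunday, so the first Saturday is April 7.
At the standard offset (UTC+04:30), 18:15 UTC + 4h30m = 22:45 Wynua standard time.
Daylight saving runs 28 October 2017 – 7 April 2018; the standard-time date in Wynua, 7 January 2018, is inside that window, so Wynua is at UTC+05:30.
18:15 UTC + 5h30m = 23:45 Wynua.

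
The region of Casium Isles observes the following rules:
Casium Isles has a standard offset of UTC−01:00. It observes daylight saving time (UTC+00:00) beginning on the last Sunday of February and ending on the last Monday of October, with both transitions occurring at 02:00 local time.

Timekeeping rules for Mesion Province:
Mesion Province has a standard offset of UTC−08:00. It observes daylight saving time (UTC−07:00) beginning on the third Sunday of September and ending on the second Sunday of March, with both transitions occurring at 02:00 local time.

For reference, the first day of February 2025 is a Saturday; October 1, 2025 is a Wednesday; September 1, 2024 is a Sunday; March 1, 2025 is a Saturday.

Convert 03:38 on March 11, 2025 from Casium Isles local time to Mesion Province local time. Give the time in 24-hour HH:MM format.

1 February 2025 is a Saturday, so Sundays fall on 2, 9, 16, 23; the last is February 23.
1 October 2025 is a Wednesday, so Mondays fall on 6, 13, 20, 27; the last is October 27.
March 11, 2025 falls between 23 February and 27 October, so daylight saving is in effect and Casium Isles is at UTC+00:00.
03:38 Casium Isles − 0h = 03:38 UTC.
1 September 2024 is a Sunday, so the first Sunday is September 1 and the third is September 15.
1 March 2025 is a Saturday, so the first Sunday is March 2 and the second is March 9.
At the standard offset (UTC−08:00), 03:38 UTC − 8h = 19:38 Mesion Province standard time (rolling into the previous day, 10 March 2025).
The standard-time date in Mesion Province, March 10, 2025, is outside the daylight-saving period (15 September 2024 – 9 March 2025), so Mesion Province is on standard time, UTC−08:00.
03:38 UTC − 8h = 19:38 Mesion Province (rolling into the previous day, 10 March 2025).

19:38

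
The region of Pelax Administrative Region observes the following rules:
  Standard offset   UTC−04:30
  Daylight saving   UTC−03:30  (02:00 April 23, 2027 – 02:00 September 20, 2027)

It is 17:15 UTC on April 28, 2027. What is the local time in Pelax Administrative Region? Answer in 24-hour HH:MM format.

13:45

At the standard offset (UTC−04:30), 17:15 UTC − 4h30m = 12:45 Pelax Administrative Region standard time.
The standard-time date in Pelax Administrative Region, April 28, 2027, lies within the daylight-saving period (23 April – 20 September), so Pelax Administrative Region is on daylight time, UTC−03:30.
17:15 UTC − 3h30m = 13:45 local.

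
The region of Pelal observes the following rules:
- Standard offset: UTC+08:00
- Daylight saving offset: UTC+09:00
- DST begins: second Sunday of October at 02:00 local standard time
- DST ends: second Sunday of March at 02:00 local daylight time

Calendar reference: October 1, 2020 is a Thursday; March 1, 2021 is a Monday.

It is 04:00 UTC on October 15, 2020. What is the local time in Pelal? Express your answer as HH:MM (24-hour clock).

13:00

1 October 2020 is a Thursday, so the first Sunday is October 4 and the second is October 11.
1 March 2021 is a Monday, so the first Sunday is March 7 and the second is March 14.
At the standard offset (UTC+08:00), 04:00 UTC + 8h = 12:00 Pelal standard time.
Daylight saving runs 11 October 2020 – 14 March 2021; the standard-time date in Pelal, October 15, 2020, is inside that window, so Pelal is at UTC+09:00.
04:00 UTC + 9h = 13:00 local.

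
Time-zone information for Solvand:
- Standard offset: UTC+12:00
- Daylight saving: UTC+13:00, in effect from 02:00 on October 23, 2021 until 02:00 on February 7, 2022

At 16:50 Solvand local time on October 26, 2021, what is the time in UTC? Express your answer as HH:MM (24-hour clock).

03:50

October 26, 2021 lies within the daylight-saving period (23 October 2021 – 7 February 2022), so Solvand is on daylight time, UTC+13:00.
16:50 local − 13h = 03:50 UTC.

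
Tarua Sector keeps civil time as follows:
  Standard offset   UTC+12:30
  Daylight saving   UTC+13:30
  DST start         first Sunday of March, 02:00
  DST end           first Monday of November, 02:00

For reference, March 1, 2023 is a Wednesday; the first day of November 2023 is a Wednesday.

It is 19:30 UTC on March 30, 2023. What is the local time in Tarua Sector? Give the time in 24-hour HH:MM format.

1 March 2023 is a Wednesday, so the first Sunday is March 5.
1 November 2023 is a Wednesday, so the first Monday is November 6.
At the standard offset (UTC+12:30), 19:30 UTC + 12h30m = 08:00 Tarua Sector standard time (rolling into the next day, 31 March 2023).
Daylight saving runs 5 March – 6 November; the standard-time date in Tarua Sector, March 31, 2023, is inside that window, so Tarua Sector is at UTC+13:30.
19:30 UTC + 13h30m = 09:00 local (rolling into the next day, 31 March 2023).

09:00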